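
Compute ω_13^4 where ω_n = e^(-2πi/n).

ω_13^4 = e^(-2πi·4/13)
= cos(-2π·4/13) + i·sin(-2π·4/13)
= cos(-8π/13) + i·sin(-8π/13)

ω_13^4 = cos(-8π/13) + i·sin(-8π/13) = -0.3546-0.9350i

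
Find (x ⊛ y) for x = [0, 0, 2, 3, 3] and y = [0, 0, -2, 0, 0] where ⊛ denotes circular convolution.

(x ⊛ y)[n] = Σ(m=0 to 4) x[m] · y[(n-m) mod 5]

Computing each output sample:
(x ⊛ y)[0] = -6
(x ⊛ y)[1] = -6
(x ⊛ y)[2] = 0
(x ⊛ y)[3] = 0
(x ⊛ y)[4] = -4

x ⊛ y = [-6, -6, 0, 0, -4]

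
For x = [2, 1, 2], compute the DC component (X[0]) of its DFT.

X[0] = Σ(n=0 to 2) x[n] · ω_3^0 = Σ x[n]
= (2) + (1) + (2)

X[0] = 5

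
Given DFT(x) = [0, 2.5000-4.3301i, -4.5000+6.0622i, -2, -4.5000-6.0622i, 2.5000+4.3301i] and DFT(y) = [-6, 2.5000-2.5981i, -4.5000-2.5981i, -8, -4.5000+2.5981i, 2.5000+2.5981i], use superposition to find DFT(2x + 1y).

By linearity: DFT(2x + 1y) = 2·DFT(x) + 1·DFT(y)
= 2·[0, 2.5000-4.3301i, -4.5000+6.0622i, -2, -4.5000-6.0622i, 2.5000+4.3301i] + 1·[-6, 2.5000-2.5981i, -4.5000-2.5981i, -8, -4.5000+2.5981i, 2.5000+2.5981i]

Computing element-wise:
Z[0] = 2·(0) + 1·(-6) = -6
Z[1] = 2·(2.5000-4.3301i) + 1·(2.5000-2.5981i) = 7.5000-11.2583i
Z[2] = 2·(-4.5000+6.0622i) + 1·(-4.5000-2.5981i) = -13.5000+9.5263i
Z[3] = 2·(-2) + 1·(-8) = -12
Z[4] = 2·(-4.5000-6.0622i) + 1·(-4.5000+2.5981i) = -13.5000-9.5263i
Z[5] = 2·(2.5000+4.3301i) + 1·(2.5000+2.5981i) = 7.5000+11.2583i

DFT(2x + 1y) = 2·X + 1·Y = [-6, 7.5000-11.2583i, -13.5000+9.5263i, -12, -13.5000-9.5263i, 7.5000+11.2583i]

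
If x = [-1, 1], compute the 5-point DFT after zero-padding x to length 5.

Original 2-point DFT: [0, -2]
Zero-padded 5-point DFT provides frequency interpolation.

DFT_5([x, 0, ...]) = [0, -0.6910-0.9511i, -1.8090-0.5878i, -1.8090+0.5878i, -0.6910+0.9511i]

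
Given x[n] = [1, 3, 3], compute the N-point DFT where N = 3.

X[k] = Σ(n=0 to 2) x[n] · ω_3^(nk)
where ω_3 = e^(-2πi/3)

Computing each X[k]:
X[0] = 7
X[1] = -2
X[2] = -2

X = [7, -2, -2]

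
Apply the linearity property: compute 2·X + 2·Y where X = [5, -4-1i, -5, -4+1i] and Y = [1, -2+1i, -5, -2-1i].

By linearity: DFT(2x + 2y) = 2·DFT(x) + 2·DFT(y)
= 2·[5, -4-1i, -5, -4+1i] + 2·[1, -2+1i, -5, -2-1i]

Computing element-wise:
Z[0] = 2·(5) + 2·(1) = 12
Z[1] = 2·(-4-1i) + 2·(-2+1i) = -12
Z[2] = 2·(-5) + 2·(-5) = -20
Z[3] = 2·(-4+1i) + 2·(-2-1i) = -12

DFT(2x + 2y) = 2·X + 2·Y = [12, -12, -20, -12]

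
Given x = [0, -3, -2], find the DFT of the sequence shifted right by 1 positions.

Time shift by 1: X_shifted[k] = ω_3^(1k) · X[k]
Shifted x = [-2, 0, -3]

DFT(x[n-1]) = [-5, -0.5000-2.5981i, -0.5000+2.5981i]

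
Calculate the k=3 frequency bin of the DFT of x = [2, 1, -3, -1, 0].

X[3] = Σ(n=0 to 4) x[n] · ω_5^(3n) where ω_5 = e^(-2πi/5)
= (2)·ω_5^0 + (1)·ω_5^3 + (-3)·ω_5^6 + (-1)·ω_5^9 + (0)·ω_5^12

X[3] = -0.0451+2.4899i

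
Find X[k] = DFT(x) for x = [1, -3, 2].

X[k] = Σ(n=0 to 2) x[n] · ω_3^(nk)
where ω_3 = e^(-2πi/3)

Computing each X[k]:
X[0] = 0
X[1] = 1.5000+4.3301i
X[2] = 1.5000-4.3301i

X = [0, 1.5000+4.3301i, 1.5000-4.3301i]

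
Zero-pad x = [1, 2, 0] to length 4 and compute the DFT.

Original 3-point DFT: [3, -1.7321i, 1.7321i]
Zero-padded 4-point DFT provides frequency interpolation.

DFT_4([x, 0, ...]) = [3, 1-2i, -1, 1+2i]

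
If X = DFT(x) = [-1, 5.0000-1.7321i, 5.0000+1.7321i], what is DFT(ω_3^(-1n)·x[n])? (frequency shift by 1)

Modulation property: DFT(ω_3^(-1n)·x[n]) = X[(k-1) mod 3], so circularly shift X by 1 positions.

X[k-1] = [5.0000+1.7321i, -1, 5.0000-1.7321i]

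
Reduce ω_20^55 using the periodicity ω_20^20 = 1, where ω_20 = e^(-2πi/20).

Since ω_20^20 = 1, powers reduce modulo 20.
55 mod 20 = 15
So ω_20^55 = ω_20^15 = e^(-2πi·15/20)

ω_20^55 = ω_20^15 = 1i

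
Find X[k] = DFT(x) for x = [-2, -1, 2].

X[k] = Σ(n=0 to 2) x[n] · ω_3^(nk)
where ω_3 = e^(-2πi/3)

Computing each X[k]:
X[0] = -1
X[1] = -2.5000+2.5981i
X[2] = -2.5000-2.5981i

X = [-1, -2.5000+2.5981i, -2.5000-2.5981i]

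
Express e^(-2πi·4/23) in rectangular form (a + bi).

ω_23^4 = e^(-2πi·4/23)
= cos(-2π·4/23) + i·sin(-2π·4/23)
= cos(-8π/23) + i·sin(-8π/23)

ω_23^4 = cos(-8π/23) + i·sin(-8π/23) = 0.4601-0.8879i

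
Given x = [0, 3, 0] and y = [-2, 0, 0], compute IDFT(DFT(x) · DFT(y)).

(x ⊛ y)[n] = Σ(m=0 to 2) x[m] · y[(n-m) mod 3]

Computing each output sample:
(x ⊛ y)[0] = 0
(x ⊛ y)[1] = -6
(x ⊛ y)[2] = 0

x ⊛ y = [0, -6, 0]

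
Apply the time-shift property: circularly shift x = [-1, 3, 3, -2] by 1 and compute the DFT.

Time shift by 1: X_shifted[k] = ω_4^(1k) · X[k]
Shifted x = [-2, -1, 3, 3]

DFT(x[n-1]) = [3, -5+4i, -1, -5-4i]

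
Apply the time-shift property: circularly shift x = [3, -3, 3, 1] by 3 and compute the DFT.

Time shift by 3: X_shifted[k] = ω_4^(3k) · X[k]
Shifted x = [-3, 3, 1, 3]

DFT(x[n-3]) = [4, -4, -8, -4]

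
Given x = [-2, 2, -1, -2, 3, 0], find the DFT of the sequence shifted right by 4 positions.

Time shift by 4: X_shifted[k] = ω_6^(4k) · X[k]
Shifted x = [-1, -2, 3, 0, -2, 2]

DFT(x[n-4]) = [0, -1.5000-0.8660i, -1.5000+7.7942i, 0, -1.5000-7.7942i, -1.5000+0.8660i]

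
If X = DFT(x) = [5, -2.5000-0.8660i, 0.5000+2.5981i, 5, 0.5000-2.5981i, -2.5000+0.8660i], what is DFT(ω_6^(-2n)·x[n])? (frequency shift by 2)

Modulation property: DFT(ω_6^(-2n)·x[n]) = X[(k-2) mod 6], so circularly shift X by 2 positions.

X[k-2] = [0.5000-2.5981i, -2.5000+0.8660i, 5, -2.5000-0.8660i, 0.5000+2.5981i, 5]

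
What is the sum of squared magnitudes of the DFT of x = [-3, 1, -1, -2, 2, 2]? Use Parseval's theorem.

Parseval: Σ|x[n]|² = (1/N)Σ|X[k]|², so Σ|X[k]|² = N·Σ|x[n]|² = 6·23.0000

Σ|X[k]|² = N·Σ|x[n]|² = 6·23.0000 = 138.0000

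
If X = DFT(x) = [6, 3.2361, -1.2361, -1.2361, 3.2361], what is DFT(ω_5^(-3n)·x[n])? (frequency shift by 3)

Modulation property: DFT(ω_5^(-3n)·x[n]) = X[(k-3) mod 5], so circularly shift X by 3 positions.

X[k-3] = [-1.2361, -1.2361, 3.2361, 6, 3.2361]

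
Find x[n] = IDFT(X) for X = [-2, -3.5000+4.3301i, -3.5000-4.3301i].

x[n] = (1/3) Σ(k=0 to 2) X[k] · e^(2πikn/3)

Computing each x[n]:
x[0] = -3
x[1] = -2
x[2] = 3

x = [-3, -2, 3]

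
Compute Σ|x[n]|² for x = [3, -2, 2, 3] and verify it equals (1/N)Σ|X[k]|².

Time domain:
Σ|x[n]|² = |3|² + |-2|² + |2|² + |3|² = 26.0000

Frequency domain:
(1/4)Σ|X[k]|² = (1/4)(|6|² + |1+5i|² + |4|² + |1-5i|²) = (1/4)·104.0000 = 26.0000

Both sides agree, confirming Parseval's theorem.

Σ|x[n]|² = (1/N)Σ|X[k]|² = 26.0000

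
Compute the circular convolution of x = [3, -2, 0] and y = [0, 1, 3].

(x ⊛ y)[n] = Σ(m=0 to 2) x[m] · y[(n-m) mod 3]

Computing each output sample:
(x ⊛ y)[0] = -6
(x ⊛ y)[1] = 3
(x ⊛ y)[2] = 7

x ⊛ y = [-6, 3, 7]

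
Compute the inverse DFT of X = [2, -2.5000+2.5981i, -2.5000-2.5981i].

x[n] = (1/3) Σ(k=0 to 2) X[k] · e^(2πikn/3)

Computing each x[n]:
x[0] = -1
x[1] = 0
x[2] = 3

x = [-1, 0, 3]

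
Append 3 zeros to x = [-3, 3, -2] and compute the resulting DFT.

Original 3-point DFT: [-2, -3.5000-4.3301i, -3.5000+4.3301i]
Zero-padded 6-point DFT provides frequency interpolation.

DFT_6([x, 0, ...]) = [-2, -0.5000-0.8660i, -3.5000-4.3301i, -8, -3.5000+4.3301i, -0.5000+0.8660i]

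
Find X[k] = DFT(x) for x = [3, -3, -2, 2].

X[k] = Σ(n=0 to 3) x[n] · ω_4^(nk)
where ω_4 = e^(-2πi/4)

Computing each X[k]:
X[0] = 0
X[1] = 5+5i
X[2] = 2
X[3] = 5-5i

X = [0, 5+5i, 2, 5-5i]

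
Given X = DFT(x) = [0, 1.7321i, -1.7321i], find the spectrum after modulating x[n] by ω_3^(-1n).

Modulation property: DFT(ω_3^(-1n)·x[n]) = X[(k-1) mod 3], so circularly shift X by 1 positions.

X[k-1] = [-1.7321i, 0, 1.7321i]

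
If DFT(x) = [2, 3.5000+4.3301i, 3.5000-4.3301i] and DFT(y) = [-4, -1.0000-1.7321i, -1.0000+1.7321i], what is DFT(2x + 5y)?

By linearity: DFT(2x + 5y) = 2·DFT(x) + 5·DFT(y)
= 2·[2, 3.5000+4.3301i, 3.5000-4.3301i] + 5·[-4, -1.0000-1.7321i, -1.0000+1.7321i]

Computing element-wise:
Z[0] = 2·(2) + 5·(-4) = -16
Z[1] = 2·(3.5000+4.3301i) + 5·(-1.0000-1.7321i) = 2.0000-0.0003i
Z[2] = 2·(3.5000-4.3301i) + 5·(-1.0000+1.7321i) = 2.0000+0.0003i

DFT(2x + 5y) = 2·X + 5·Y = [-16, 2.0000-0.0003i, 2.0000+0.0003i]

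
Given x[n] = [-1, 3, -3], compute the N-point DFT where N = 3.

X[k] = Σ(n=0 to 2) x[n] · ω_3^(nk)
where ω_3 = e^(-2πi/3)

Computing each X[k]:
X[0] = -1
X[1] = -1.0000-5.1962i
X[2] = -1.0000+5.1962i

X = [-1, -1.0000-5.1962i, -1.0000+5.1962i]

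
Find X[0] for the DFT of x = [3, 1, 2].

X[0] = Σ(n=0 to 2) x[n] · ω_3^0 = Σ x[n]
= (3) + (1) + (2)

X[0] = 6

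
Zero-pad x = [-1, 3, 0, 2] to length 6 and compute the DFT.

Original 4-point DFT: [4, -1-1i, -6, -1+1i]
Zero-padded 6-point DFT provides frequency interpolation.

DFT_6([x, 0, ...]) = [4, -1.5000-2.5981i, -0.5000-2.5981i, -6, -0.5000+2.5981i, -1.5000+2.5981i]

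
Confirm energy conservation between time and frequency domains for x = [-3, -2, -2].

Time domain:
Σ|x[n]|² = |-3|² + |-2|² + |-2|² = 17.0000

Frequency domain:
(1/3)Σ|X[k]|² = (1/3)(|-7|² + |-1|² + |-1|²) = (1/3)·51.0000 = 17.0000

Both sides agree, confirming Parseval's theorem.

Σ|x[n]|² = (1/N)Σ|X[k]|² = 17.0000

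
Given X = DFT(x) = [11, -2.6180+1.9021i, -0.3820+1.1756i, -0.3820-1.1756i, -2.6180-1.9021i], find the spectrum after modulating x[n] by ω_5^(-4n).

Modulation property: DFT(ω_5^(-4n)·x[n]) = X[(k-4) mod 5], so circularly shift X by 4 positions.

X[k-4] = [-2.6180+1.9021i, -0.3820+1.1756i, -0.3820-1.1756i, -2.6180-1.9021i, 11]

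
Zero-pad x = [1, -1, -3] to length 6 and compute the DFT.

Original 3-point DFT: [-3, 3.0000-1.7321i, 3.0000+1.7321i]
Zero-padded 6-point DFT provides frequency interpolation.

DFT_6([x, 0, ...]) = [-3, 2.0000+3.4641i, 3.0000-1.7321i, -1, 3.0000+1.7321i, 2.0000-3.4641i]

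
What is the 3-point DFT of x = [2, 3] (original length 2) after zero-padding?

Original 2-point DFT: [5, -1]
Zero-padded 3-point DFT provides frequency interpolation.

DFT_3([x, 0, ...]) = [5, 0.5000-2.5981i, 0.5000+2.5981i]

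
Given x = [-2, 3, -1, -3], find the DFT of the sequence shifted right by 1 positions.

Time shift by 1: X_shifted[k] = ω_4^(1k) · X[k]
Shifted x = [-3, -2, 3, -1]

DFT(x[n-1]) = [-3, -6+1i, 3, -6-1i]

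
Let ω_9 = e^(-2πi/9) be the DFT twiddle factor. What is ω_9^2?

ω_9^2 = e^(-2πi·2/9)
= cos(-2π·2/9) + i·sin(-2π·2/9)
= cos(-4π/9) + i·sin(-4π/9)

ω_9^2 = cos(-4π/9) + i·sin(-4π/9) = 0.1736-0.9848i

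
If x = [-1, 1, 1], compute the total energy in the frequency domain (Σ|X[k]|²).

Parseval: Σ|x[n]|² = (1/N)Σ|X[k]|², so Σ|X[k]|² = N·Σ|x[n]|² = 3·3.0000

Σ|X[k]|² = N·Σ|x[n]|² = 3·3.0000 = 9.0000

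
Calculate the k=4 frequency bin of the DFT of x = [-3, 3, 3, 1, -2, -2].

X[4] = Σ(n=0 to 5) x[n] · ω_6^(4n) where ω_6 = e^(-2πi/6)
= (-3)·ω_6^0 + (3)·ω_6^4 + (3)·ω_6^8 + (1)·ω_6^12 + (-2)·ω_6^16 + (-2)·ω_6^20

X[4] = -3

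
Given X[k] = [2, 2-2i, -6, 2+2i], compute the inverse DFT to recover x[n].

x[n] = (1/4) Σ(k=0 to 3) X[k] · e^(2πikn/4)

Computing each x[n]:
x[0] = 0
x[1] = 3
x[2] = -2
x[3] = 1

x = [0, 3, -2, 1]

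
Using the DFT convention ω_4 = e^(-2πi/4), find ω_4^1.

ω_4^1 = e^(-2πi·1/4)
= cos(-2π·1/4) + i·sin(-2π·1/4)
= cos(-2π/4) + i·sin(-2π/4)

ω_4^1 = cos(-2π/4) + i·sin(-2π/4) = -1i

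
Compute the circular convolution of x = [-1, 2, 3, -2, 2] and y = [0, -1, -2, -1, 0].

(x ⊛ y)[n] = Σ(m=0 to 4) x[m] · y[(n-m) mod 5]

Computing each output sample:
(x ⊛ y)[0] = -1
(x ⊛ y)[1] = -1
(x ⊛ y)[2] = -2
(x ⊛ y)[3] = -6
(x ⊛ y)[4] = -6

x ⊛ y = [-1, -1, -2, -6, -6]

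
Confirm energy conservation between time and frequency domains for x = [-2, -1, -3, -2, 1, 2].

Time domain:
Σ|x[n]|² = |-2|² + |-1|² + |-3|² + |-2|² + |1|² + |2|² = 23.0000

Frequency domain:
(1/6)Σ|X[k]|² = (1/6)(|-5|² + |1.5000+6.0622i|² + |-3.5000-0.8660i|² + |-3|² + |-3.5000+0.8660i|² + |1.5000-6.0622i|²) = (1/6)·138.0000 = 23.0000

Both sides agree, confirming Parseval's theorem.

Σ|x[n]|² = (1/N)Σ|X[k]|² = 23.0000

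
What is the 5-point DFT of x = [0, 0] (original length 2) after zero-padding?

Original 2-point DFT: [0, 0]
Zero-padded 5-point DFT provides frequency interpolation.

DFT_5([x, 0, ...]) = [0, 0, 0, 0, 0]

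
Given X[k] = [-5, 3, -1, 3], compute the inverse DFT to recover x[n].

x[n] = (1/4) Σ(k=0 to 3) X[k] · e^(2πikn/4)

Computing each x[n]:
x[0] = 0
x[1] = -1
x[2] = -3
x[3] = -1

x = [0, -1, -3, -1]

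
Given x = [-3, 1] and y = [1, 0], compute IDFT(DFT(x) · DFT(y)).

(x ⊛ y)[n] = Σ(m=0 to 1) x[m] · y[(n-m) mod 2]

Computing each output sample:
(x ⊛ y)[0] = -3
(x ⊛ y)[1] = 1

x ⊛ y = [-3, 1]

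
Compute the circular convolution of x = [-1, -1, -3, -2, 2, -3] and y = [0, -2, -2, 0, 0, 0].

(x ⊛ y)[n] = Σ(m=0 to 5) x[m] · y[(n-m) mod 6]

Computing each output sample:
(x ⊛ y)[0] = 2
(x ⊛ y)[1] = 8
(x ⊛ y)[2] = 4
(x ⊛ y)[3] = 8
(x ⊛ y)[4] = 10
(x ⊛ y)[5] = 0

x ⊛ y = [2, 8, 4, 8, 10, 0]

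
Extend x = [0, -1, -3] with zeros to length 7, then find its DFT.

Original 3-point DFT: [-4, 2.0000-1.7321i, 2.0000+1.7321i]
Zero-padded 7-point DFT provides frequency interpolation.

DFT_7([x, 0, ...]) = [-4, 0.0441+3.7066i, 2.9254-0.3267i, -0.9695-1.9116i, -0.9695+1.9116i, 2.9254+0.3267i, 0.0441-3.7066i]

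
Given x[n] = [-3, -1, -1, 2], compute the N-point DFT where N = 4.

X[k] = Σ(n=0 to 3) x[n] · ω_4^(nk)
where ω_4 = e^(-2πi/4)

Computing each X[k]:
X[0] = -3
X[1] = -2+3i
X[2] = -5
X[3] = -2-3i

X = [-3, -2+3i, -5, -2-3i]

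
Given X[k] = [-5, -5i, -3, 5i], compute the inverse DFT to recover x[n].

x[n] = (1/4) Σ(k=0 to 3) X[k] · e^(2πikn/4)

Computing each x[n]:
x[0] = -2
x[1] = 2
x[2] = -2
x[3] = -3

x = [-2, 2, -2, -3]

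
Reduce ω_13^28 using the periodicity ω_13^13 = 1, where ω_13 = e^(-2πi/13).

Since ω_13^13 = 1, powers reduce modulo 13.
28 mod 13 = 2
So ω_13^28 = ω_13^2 = e^(-2πi·2/13)

ω_13^28 = ω_13^2 = 0.5681-0.8230i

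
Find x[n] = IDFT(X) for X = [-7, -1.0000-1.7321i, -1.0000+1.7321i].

x[n] = (1/3) Σ(k=0 to 2) X[k] · e^(2πikn/3)

Computing each x[n]:
x[0] = -3
x[1] = -1
x[2] = -3

x = [-3, -1, -3]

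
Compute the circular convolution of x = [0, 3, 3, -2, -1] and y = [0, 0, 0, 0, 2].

(x ⊛ y)[n] = Σ(m=0 to 4) x[m] · y[(n-m) mod 5]

Computing each output sample:
(x ⊛ y)[0] = 6
(x ⊛ y)[1] = 6
(x ⊛ y)[2] = -4
(x ⊛ y)[3] = -2
(x ⊛ y)[4] = 0

x ⊛ y = [6, 6, -4, -2, 0]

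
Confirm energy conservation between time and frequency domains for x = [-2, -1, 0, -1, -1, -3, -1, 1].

Time domain:
Σ|x[n]|² = |-2|² + |-1|² + |0|² + |-1|² + |-1|² + |-3|² + |-1|² + |1|² = 18.0000

Frequency domain:
(1/8)Σ|X[k]|² = (1/8)(|-8|² + |1.8284-1.0000i|² + |-2+4i|² + |-3.8284+1.0000i|² + |0|² + |-3.8284-1.0000i|² + |-2-4i|² + |1.8284+1.0000i|²) = (1/8)·144.0000 = 18.0000

Both sides agree, confirming Parseval's theorem.

Σ|x[n]|² = (1/N)Σ|X[k]|² = 18.0000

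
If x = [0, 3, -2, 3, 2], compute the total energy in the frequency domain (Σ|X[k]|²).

Parseval: Σ|x[n]|² = (1/N)Σ|X[k]|², so Σ|X[k]|² = N·Σ|x[n]|² = 5·26.0000

Σ|X[k]|² = N·Σ|x[n]|² = 5·26.0000 = 130.0000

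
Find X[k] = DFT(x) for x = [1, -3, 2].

X[k] = Σ(n=0 to 2) x[n] · ω_3^(nk)
where ω_3 = e^(-2πi/3)

Computing each X[k]:
X[0] = 0
X[1] = 1.5000+4.3301i
X[2] = 1.5000-4.3301i

X = [0, 1.5000+4.3301i, 1.5000-4.3301i]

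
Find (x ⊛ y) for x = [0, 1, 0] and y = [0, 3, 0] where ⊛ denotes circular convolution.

(x ⊛ y)[n] = Σ(m=0 to 2) x[m] · y[(n-m) mod 3]

Computing each output sample:
(x ⊛ y)[0] = 0
(x ⊛ y)[1] = 0
(x ⊛ y)[2] = 3

x ⊛ y = [0, 0, 3]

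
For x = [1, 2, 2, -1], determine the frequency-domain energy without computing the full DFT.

Parseval: Σ|x[n]|² = (1/N)Σ|X[k]|², so Σ|X[k]|² = N·Σ|x[n]|² = 4·10.0000

Σ|X[k]|² = N·Σ|x[n]|² = 4·10.0000 = 40.0000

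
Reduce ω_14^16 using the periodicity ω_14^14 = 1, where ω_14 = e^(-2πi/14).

Since ω_14^14 = 1, powers reduce modulo 14.
16 mod 14 = 2
So ω_14^16 = ω_14^2 = e^(-2πi·2/14)

ω_14^16 = ω_14^2 = 0.6235-0.7818i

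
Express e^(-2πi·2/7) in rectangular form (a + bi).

ω_7^2 = e^(-2πi·2/7)
= cos(-2π·2/7) + i·sin(-2π·2/7)
= cos(-4π/7) + i·sin(-4π/7)

ω_7^2 = cos(-4π/7) + i·sin(-4π/7) = -0.2225-0.9749i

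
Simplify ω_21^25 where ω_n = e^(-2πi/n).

Since ω_21^21 = 1, powers reduce modulo 21.
25 mod 21 = 4
So ω_21^25 = ω_21^4 = e^(-2πi·4/21)

ω_21^25 = ω_21^4 = 0.3653-0.9309i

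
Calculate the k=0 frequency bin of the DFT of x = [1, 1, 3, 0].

X[0] = Σ(n=0 to 3) x[n] · ω_4^0 = Σ x[n]
= (1) + (1) + (3) + (0)

X[0] = 5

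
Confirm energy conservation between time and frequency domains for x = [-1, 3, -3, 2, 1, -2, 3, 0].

Time domain:
Σ|x[n]|² = |-1|² + |3|² + |-3|² + |2|² + |1|² + |-2|² + |3|² + |0|² = 37.0000

Frequency domain:
(1/8)Σ|X[k]|² = (1/8)(|3|² + |0.1213+1.0503i|² + |1i|² + |-4.1213-10.9497i|² + |-3|² + |-4.1213+10.9497i|² + |-1i|² + |0.1213-1.0503i|²) = (1/8)·296.0000 = 37.0000

Both sides agree, confirming Parseval's theorem.

Σ|x[n]|² = (1/N)Σ|X[k]|² = 37.0000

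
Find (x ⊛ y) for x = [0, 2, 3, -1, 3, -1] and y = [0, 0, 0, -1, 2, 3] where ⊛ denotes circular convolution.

(x ⊛ y)[n] = Σ(m=0 to 5) x[m] · y[(n-m) mod 6]

Computing each output sample:
(x ⊛ y)[0] = 13
(x ⊛ y)[1] = 4
(x ⊛ y)[2] = 4
(x ⊛ y)[3] = 7
(x ⊛ y)[4] = -5
(x ⊛ y)[5] = 1

x ⊛ y = [13, 4, 4, 7, -5, 1]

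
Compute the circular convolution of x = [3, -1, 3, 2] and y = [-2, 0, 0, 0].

(x ⊛ y)[n] = Σ(m=0 to 3) x[m] · y[(n-m) mod 4]

Computing each output sample:
(x ⊛ y)[0] = -6
(x ⊛ y)[1] = 2
(x ⊛ y)[2] = -6
(x ⊛ y)[3] = -4

x ⊛ y = [-6, 2, -6, -4]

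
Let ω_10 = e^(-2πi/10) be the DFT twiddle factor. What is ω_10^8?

ω_10^8 = e^(-2πi·8/10)
= cos(-2π·8/10) + i·sin(-2π·8/10)
= cos(-16π/10) + i·sin(-16π/10)

ω_10^8 = cos(-16π/10) + i·sin(-16π/10) = 0.3090+0.9511i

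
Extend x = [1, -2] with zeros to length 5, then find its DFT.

Original 2-point DFT: [-1, 3]
Zero-padded 5-point DFT provides frequency interpolation.

DFT_5([x, 0, ...]) = [-1, 0.3820+1.9021i, 2.6180+1.1756i, 2.6180-1.1756i, 0.3820-1.9021i]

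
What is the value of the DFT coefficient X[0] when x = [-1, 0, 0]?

X[0] = Σ(n=0 to 2) x[n] · ω_3^0 = Σ x[n]
= (-1) + (0) + (0)

X[0] = -1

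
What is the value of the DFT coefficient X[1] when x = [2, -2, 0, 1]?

X[1] = Σ(n=0 to 3) x[n] · ω_4^(1n) where ω_4 = e^(-2πi/4)
= (2)·ω_4^0 + (-2)·ω_4^1 + (0)·ω_4^2 + (1)·ω_4^3

X[1] = 2+3i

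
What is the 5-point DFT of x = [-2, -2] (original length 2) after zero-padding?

Original 2-point DFT: [-4, 0]
Zero-padded 5-point DFT provides frequency interpolation.

DFT_5([x, 0, ...]) = [-4, -2.6180+1.9021i, -0.3820+1.1756i, -0.3820-1.1756i, -2.6180-1.9021i]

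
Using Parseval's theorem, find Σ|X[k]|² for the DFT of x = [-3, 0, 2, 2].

Parseval: Σ|x[n]|² = (1/N)Σ|X[k]|², so Σ|X[k]|² = N·Σ|x[n]|² = 4·17.0000

Σ|X[k]|² = N·Σ|x[n]|² = 4·17.0000 = 68.0000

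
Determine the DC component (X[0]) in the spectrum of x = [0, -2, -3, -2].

X[0] = Σ(n=0 to 3) x[n] · ω_4^0 = Σ x[n]
= (0) + (-2) + (-3) + (-2)

X[0] = -7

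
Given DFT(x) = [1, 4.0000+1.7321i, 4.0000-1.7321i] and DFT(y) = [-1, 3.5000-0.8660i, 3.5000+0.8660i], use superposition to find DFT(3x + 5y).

By linearity: DFT(3x + 5y) = 3·DFT(x) + 5·DFT(y)
= 3·[1, 4.0000+1.7321i, 4.0000-1.7321i] + 5·[-1, 3.5000-0.8660i, 3.5000+0.8660i]

Computing element-wise:
Z[0] = 3·(1) + 5·(-1) = -2
Z[1] = 3·(4.0000+1.7321i) + 5·(3.5000-0.8660i) = 29.5000+0.8663i
Z[2] = 3·(4.0000-1.7321i) + 5·(3.5000+0.8660i) = 29.5000-0.8663i

DFT(3x + 5y) = 3·X + 5·Y = [-2, 29.5000+0.8663i, 29.5000-0.8663i]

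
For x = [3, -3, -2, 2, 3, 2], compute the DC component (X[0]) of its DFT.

X[0] = Σ(n=0 to 5) x[n] · ω_6^0 = Σ x[n]
= (3) + (-3) + (-2) + (2) + (3) + (2)

X[0] = 5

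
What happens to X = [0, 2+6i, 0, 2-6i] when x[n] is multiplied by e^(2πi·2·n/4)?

Modulation property: DFT(ω_4^(-2n)·x[n]) = X[(k-2) mod 4], so circularly shift X by 2 positions.

X[k-2] = [0, 2-6i, 0, 2+6i]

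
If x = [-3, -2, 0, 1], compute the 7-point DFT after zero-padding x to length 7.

Original 4-point DFT: [-4, -3+3i, -2, -3-3i]
Zero-padded 7-point DFT provides frequency interpolation.

DFT_7([x, 0, ...]) = [-4, -5.1479+1.1298i, -1.9315+2.7317i, -1.4206-0.1072i, -1.4206+0.1072i, -1.9315-2.7317i, -5.1479-1.1298i]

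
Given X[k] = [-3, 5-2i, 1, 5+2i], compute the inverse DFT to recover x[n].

x[n] = (1/4) Σ(k=0 to 3) X[k] · e^(2πikn/4)

Computing each x[n]:
x[0] = 2
x[1] = 0
x[2] = -3
x[3] = -2

x = [2, 0, -3, -2]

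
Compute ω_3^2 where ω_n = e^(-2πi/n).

ω_3^2 = e^(-2πi·2/3)
= cos(-2π·2/3) + i·sin(-2π·2/3)
= cos(-4π/3) + i·sin(-4π/3)

ω_3^2 = cos(-4π/3) + i·sin(-4π/3) = -0.5000+0.8660i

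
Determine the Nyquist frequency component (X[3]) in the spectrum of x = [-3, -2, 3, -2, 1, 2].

X[3] = Σ(n=0 to 5) x[n] · ω_6^(3n) where ω_6 = e^(-2πi/6)
= (-3)·ω_6^0 + (-2)·ω_6^3 + (3)·ω_6^6 + (-2)·ω_6^9 + (1)·ω_6^12 + (2)·ω_6^15

X[3] = 3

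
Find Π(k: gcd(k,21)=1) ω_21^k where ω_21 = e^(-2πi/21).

The primitive 21st roots of unity are ω_21^k for k coprime to 21: k ∈ {1, 2, 4, 5, 8, 10, 11, 13, 16, 17, 19, 20}
Their product equals the constant term of the cyclotomic polynomial Φ_21(x) up to sign.
For n ≥ 3, the product of all primitive nth roots of unity is 1. (For n=1 it is 1; for n=2 it is -1.)

1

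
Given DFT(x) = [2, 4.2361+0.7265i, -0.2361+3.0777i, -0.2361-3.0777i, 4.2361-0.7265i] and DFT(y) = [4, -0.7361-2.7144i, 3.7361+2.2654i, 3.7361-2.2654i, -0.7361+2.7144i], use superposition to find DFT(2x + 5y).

By linearity: DFT(2x + 5y) = 2·DFT(x) + 5·DFT(y)
= 2·[2, 4.2361+0.7265i, -0.2361+3.0777i, -0.2361-3.0777i, 4.2361-0.7265i] + 5·[4, -0.7361-2.7144i, 3.7361+2.2654i, 3.7361-2.2654i, -0.7361+2.7144i]

Computing element-wise:
Z[0] = 2·(2) + 5·(4) = 24
Z[1] = 2·(4.2361+0.7265i) + 5·(-0.7361-2.7144i) = 4.7917-12.1190i
Z[2] = 2·(-0.2361+3.0777i) + 5·(3.7361+2.2654i) = 18.2083+17.4824i
Z[3] = 2·(-0.2361-3.0777i) + 5·(3.7361-2.2654i) = 18.2083-17.4824i
Z[4] = 2·(4.2361-0.7265i) + 5·(-0.7361+2.7144i) = 4.7917+12.1190i

DFT(2x + 5y) = 2·X + 5·Y = [24, 4.7917-12.1190i, 18.2083+17.4824i, 18.2083-17.4824i, 4.7917+12.1190i]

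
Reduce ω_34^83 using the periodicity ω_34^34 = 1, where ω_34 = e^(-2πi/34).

Since ω_34^34 = 1, powers reduce modulo 34.
83 mod 34 = 15
So ω_34^83 = ω_34^15 = e^(-2πi·15/34)

ω_34^83 = ω_34^15 = -0.9325-0.3612i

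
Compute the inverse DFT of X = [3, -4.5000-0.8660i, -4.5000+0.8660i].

x[n] = (1/3) Σ(k=0 to 2) X[k] · e^(2πikn/3)

Computing each x[n]:
x[0] = -2
x[1] = 3
x[2] = 2

x = [-2, 3, 2]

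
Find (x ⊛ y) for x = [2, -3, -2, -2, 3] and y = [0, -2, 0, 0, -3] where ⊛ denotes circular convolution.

(x ⊛ y)[n] = Σ(m=0 to 4) x[m] · y[(n-m) mod 5]

Computing each output sample:
(x ⊛ y)[0] = 3
(x ⊛ y)[1] = 2
(x ⊛ y)[2] = 12
(x ⊛ y)[3] = -5
(x ⊛ y)[4] = -2

x ⊛ y = [3, 2, 12, -5, -2]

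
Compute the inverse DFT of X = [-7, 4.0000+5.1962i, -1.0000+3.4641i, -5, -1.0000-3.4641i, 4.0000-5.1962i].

x[n] = (1/6) Σ(k=0 to 5) X[k] · e^(2πikn/6)

Computing each x[n]:
x[0] = -1
x[1] = -2
x[2] = -3
x[3] = -2
x[4] = -2
x[5] = 3

x = [-1, -2, -3, -2, -2, 3]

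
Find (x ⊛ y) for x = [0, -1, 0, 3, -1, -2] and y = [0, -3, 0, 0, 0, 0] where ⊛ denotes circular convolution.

(x ⊛ y)[n] = Σ(m=0 to 5) x[m] · y[(n-m) mod 6]

Computing each output sample:
(x ⊛ y)[0] = 6
(x ⊛ y)[1] = 0
(x ⊛ y)[2] = 3
(x ⊛ y)[3] = 0
(x ⊛ y)[4] = -9
(x ⊛ y)[5] = 3

x ⊛ y = [6, 0, 3, 0, -9, 3]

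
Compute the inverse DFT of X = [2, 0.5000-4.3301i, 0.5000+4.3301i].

x[n] = (1/3) Σ(k=0 to 2) X[k] · e^(2πikn/3)

Computing each x[n]:
x[0] = 1
x[1] = 3
x[2] = -2

x = [1, 3, -2]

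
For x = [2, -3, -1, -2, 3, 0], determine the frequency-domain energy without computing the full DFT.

Parseval: Σ|x[n]|² = (1/N)Σ|X[k]|², so Σ|X[k]|² = N·Σ|x[n]|² = 6·27.0000

Σ|X[k]|² = N·Σ|x[n]|² = 6·27.0000 = 162.0000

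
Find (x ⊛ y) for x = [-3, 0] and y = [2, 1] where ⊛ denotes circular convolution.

(x ⊛ y)[n] = Σ(m=0 to 1) x[m] · y[(n-m) mod 2]

Computing each output sample:
(x ⊛ y)[0] = -6
(x ⊛ y)[1] = -3

x ⊛ y = [-6, -3]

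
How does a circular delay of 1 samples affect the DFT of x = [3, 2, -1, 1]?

Time shift by 1: X_shifted[k] = ω_4^(1k) · X[k]
Shifted x = [1, 3, 2, -1]

DFT(x[n-1]) = [5, -1-4i, 1, -1+4i]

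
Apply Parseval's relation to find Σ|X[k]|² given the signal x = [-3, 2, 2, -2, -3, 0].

Parseval: Σ|x[n]|² = (1/N)Σ|X[k]|², so Σ|X[k]|² = N·Σ|x[n]|² = 6·30.0000

Σ|X[k]|² = N·Σ|x[n]|² = 6·30.0000 = 180.0000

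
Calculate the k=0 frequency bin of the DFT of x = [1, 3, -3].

X[0] = Σ(n=0 to 2) x[n] · ω_3^0 = Σ x[n]
= (1) + (3) + (-3)

X[0] = 1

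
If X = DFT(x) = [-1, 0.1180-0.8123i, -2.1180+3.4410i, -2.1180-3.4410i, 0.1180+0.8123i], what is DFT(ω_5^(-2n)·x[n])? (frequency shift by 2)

Modulation property: DFT(ω_5^(-2n)·x[n]) = X[(k-2) mod 5], so circularly shift X by 2 positions.

X[k-2] = [-2.1180-3.4410i, 0.1180+0.8123i, -1, 0.1180-0.8123i, -2.1180+3.4410i]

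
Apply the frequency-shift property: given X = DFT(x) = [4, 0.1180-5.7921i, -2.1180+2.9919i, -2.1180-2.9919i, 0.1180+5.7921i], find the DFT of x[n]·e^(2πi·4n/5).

Modulation property: DFT(ω_5^(-4n)·x[n]) = X[(k-4) mod 5], so circularly shift X by 4 positions.

X[k-4] = [0.1180-5.7921i, -2.1180+2.9919i, -2.1180-2.9919i, 0.1180+5.7921i, 4]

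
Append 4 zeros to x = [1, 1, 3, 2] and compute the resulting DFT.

Original 4-point DFT: [7, -2+1i, 1, -2-1i]
Zero-padded 8-point DFT provides frequency interpolation.

DFT_8([x, 0, ...]) = [7, 0.2929-5.1213i, -2+1i, 1.7071+0.8787i, 1, 1.7071-0.8787i, -2-1i, 0.2929+5.1213i]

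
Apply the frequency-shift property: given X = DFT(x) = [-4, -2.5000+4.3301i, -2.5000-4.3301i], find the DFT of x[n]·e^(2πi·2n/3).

Modulation property: DFT(ω_3^(-2n)·x[n]) = X[(k-2) mod 3], so circularly shift X by 2 positions.

X[k-2] = [-2.5000+4.3301i, -2.5000-4.3301i, -4]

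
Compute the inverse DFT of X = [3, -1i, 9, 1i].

x[n] = (1/4) Σ(k=0 to 3) X[k] · e^(2πikn/4)

Computing each x[n]:
x[0] = 3
x[1] = -1
x[2] = 3
x[3] = -2

x = [3, -1, 3, -2]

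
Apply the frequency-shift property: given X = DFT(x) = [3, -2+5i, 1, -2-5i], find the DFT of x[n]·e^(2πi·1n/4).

Modulation property: DFT(ω_4^(-1n)·x[n]) = X[(k-1) mod 4], so circularly shift X by 1 positions.

X[k-1] = [-2-5i, 3, -2+5i, 1]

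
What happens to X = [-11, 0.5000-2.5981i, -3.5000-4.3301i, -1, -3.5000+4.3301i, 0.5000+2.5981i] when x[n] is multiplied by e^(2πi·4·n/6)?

Modulation property: DFT(ω_6^(-4n)·x[n]) = X[(k-4) mod 6], so circularly shift X by 4 positions.

X[k-4] = [-3.5000-4.3301i, -1, -3.5000+4.3301i, 0.5000+2.5981i, -11, 0.5000-2.5981i]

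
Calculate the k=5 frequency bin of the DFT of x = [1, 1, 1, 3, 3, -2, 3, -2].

X[5] = Σ(n=0 to 7) x[n] · ω_8^(5n) where ω_8 = e^(-2πi/8)
= (1)·ω_8^0 + (1)·ω_8^5 + (1)·ω_8^10 + (3)·ω_8^15 + (3)·ω_8^20 + (-2)·ω_8^25 + (3)·ω_8^30 + (-2)·ω_8^35

X[5] = -0.5858+7.6569i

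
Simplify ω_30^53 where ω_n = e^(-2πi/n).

Since ω_30^30 = 1, powers reduce modulo 30.
53 mod 30 = 23
So ω_30^53 = ω_30^23 = e^(-2πi·23/30)

ω_30^53 = ω_30^23 = 0.1045+0.9945i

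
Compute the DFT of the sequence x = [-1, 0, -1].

X[k] = Σ(n=0 to 2) x[n] · ω_3^(nk)
where ω_3 = e^(-2πi/3)

Computing each X[k]:
X[0] = -2
X[1] = -0.5000-0.8660i
X[2] = -0.5000+0.8660i

X = [-2, -0.5000-0.8660i, -0.5000+0.8660i]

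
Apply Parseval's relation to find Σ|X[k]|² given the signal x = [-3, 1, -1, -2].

Parseval: Σ|x[n]|² = (1/N)Σ|X[k]|², so Σ|X[k]|² = N·Σ|x[n]|² = 4·15.0000

Σ|X[k]|² = N·Σ|x[n]|² = 4·15.0000 = 60.0000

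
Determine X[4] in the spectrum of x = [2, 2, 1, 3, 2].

X[4] = Σ(n=0 to 4) x[n] · ω_5^(4n) where ω_5 = e^(-2πi/5)
= (2)·ω_5^0 + (2)·ω_5^4 + (1)·ω_5^8 + (3)·ω_5^12 + (2)·ω_5^16

X[4] = -1.1756i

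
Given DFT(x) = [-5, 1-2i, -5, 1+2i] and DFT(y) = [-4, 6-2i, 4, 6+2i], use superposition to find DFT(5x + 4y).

By linearity: DFT(5x + 4y) = 5·DFT(x) + 4·DFT(y)
= 5·[-5, 1-2i, -5, 1+2i] + 4·[-4, 6-2i, 4, 6+2i]

Computing element-wise:
Z[0] = 5·(-5) + 4·(-4) = -41
Z[1] = 5·(1-2i) + 4·(6-2i) = 29-18i
Z[2] = 5·(-5) + 4·(4) = -9
Z[3] = 5·(1+2i) + 4·(6+2i) = 29+18i

DFT(5x + 4y) = 5·X + 4·Y = [-41, 29-18i, -9, 29+18i]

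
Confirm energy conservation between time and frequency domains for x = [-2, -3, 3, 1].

Time domain:
Σ|x[n]|² = |-2|² + |-3|² + |3|² + |1|² = 23.0000

Frequency domain:
(1/4)Σ|X[k]|² = (1/4)(|-1|² + |-5+4i|² + |3|² + |-5-4i|²) = (1/4)·92.0000 = 23.0000

Both sides agree, confirming Parseval's theorem.

Σ|x[n]|² = (1/N)Σ|X[k]|² = 23.0000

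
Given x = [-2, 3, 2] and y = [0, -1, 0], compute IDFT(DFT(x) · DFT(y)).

(x ⊛ y)[n] = Σ(m=0 to 2) x[m] · y[(n-m) mod 3]

Computing each output sample:
(x ⊛ y)[0] = -2
(x ⊛ y)[1] = 2
(x ⊛ y)[2] = -3

x ⊛ y = [-2, 2, -3]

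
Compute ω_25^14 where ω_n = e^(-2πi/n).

ω_25^14 = e^(-2πi·14/25)
= cos(-2π·14/25) + i·sin(-2π·14/25)
= cos(-28π/25) + i·sin(-28π/25)

ω_25^14 = cos(-28π/25) + i·sin(-28π/25) = -0.9298+0.3681i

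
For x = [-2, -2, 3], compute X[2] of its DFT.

X[2] = Σ(n=0 to 2) x[n] · ω_3^(2n) where ω_3 = e^(-2πi/3)
= (-2)·ω_3^0 + (-2)·ω_3^2 + (3)·ω_3^4

X[2] = -2.5000-4.3301i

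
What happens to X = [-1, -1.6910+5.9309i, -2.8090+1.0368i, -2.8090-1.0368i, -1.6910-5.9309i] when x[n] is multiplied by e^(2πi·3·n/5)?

Modulation property: DFT(ω_5^(-3n)·x[n]) = X[(k-3) mod 5], so circularly shift X by 3 positions.

X[k-3] = [-2.8090+1.0368i, -2.8090-1.0368i, -1.6910-5.9309i, -1, -1.6910+5.9309i]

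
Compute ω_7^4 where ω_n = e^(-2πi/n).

ω_7^4 = e^(-2πi·4/7)
= cos(-2π·4/7) + i·sin(-2π·4/7)
= cos(-8π/7) + i·sin(-8π/7)

ω_7^4 = cos(-8π/7) + i·sin(-8π/7) = -0.9010+0.4339i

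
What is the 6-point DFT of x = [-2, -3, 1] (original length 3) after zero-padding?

Original 3-point DFT: [-4, -1.0000+3.4641i, -1.0000-3.4641i]
Zero-padded 6-point DFT provides frequency interpolation.

DFT_6([x, 0, ...]) = [-4, -4.0000+1.7321i, -1.0000+3.4641i, 2, -1.0000-3.4641i, -4.0000-1.7321i]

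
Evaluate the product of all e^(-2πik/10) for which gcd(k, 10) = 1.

The primitive 10th roots of unity are ω_10^k for k coprime to 10: k ∈ {1, 3, 7, 9}
Their product equals the constant term of the cyclotomic polynomial Φ_10(x) up to sign.
For n ≥ 3, the product of all primitive nth roots of unity is 1. (For n=1 it is 1; for n=2 it is -1.)

1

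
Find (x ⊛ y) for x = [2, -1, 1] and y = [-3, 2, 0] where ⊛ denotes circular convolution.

(x ⊛ y)[n] = Σ(m=0 to 2) x[m] · y[(n-m) mod 3]

Computing each output sample:
(x ⊛ y)[0] = -4
(x ⊛ y)[1] = 7
(x ⊛ y)[2] = -5

x ⊛ y = [-4, 7, -5]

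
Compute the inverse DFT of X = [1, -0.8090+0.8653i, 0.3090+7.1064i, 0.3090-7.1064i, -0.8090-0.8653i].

x[n] = (1/5) Σ(k=0 to 4) X[k] · e^(2πikn/5)

Computing each x[n]:
x[0] = 0
x[1] = -2
x[2] = 3
x[3] = -2
x[4] = 2

x = [0, -2, 3, -2, 2]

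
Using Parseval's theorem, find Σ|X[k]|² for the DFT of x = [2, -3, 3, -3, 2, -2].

Parseval: Σ|x[n]|² = (1/N)Σ|X[k]|², so Σ|X[k]|² = N·Σ|x[n]|² = 6·39.0000

Σ|X[k]|² = N·Σ|x[n]|² = 6·39.0000 = 234.0000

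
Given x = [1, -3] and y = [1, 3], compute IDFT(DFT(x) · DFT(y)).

(x ⊛ y)[n] = Σ(m=0 to 1) x[m] · y[(n-m) mod 2]

Computing each output sample:
(x ⊛ y)[0] = -8
(x ⊛ y)[1] = 0

x ⊛ y = [-8, 0]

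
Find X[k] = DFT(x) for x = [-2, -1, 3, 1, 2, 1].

X[k] = Σ(n=0 to 5) x[n] · ω_6^(nk)
where ω_6 = e^(-2πi/6)

Computing each X[k]:
X[0] = 4
X[1] = -5.5000+0.8660i
X[2] = -3.5000+2.5981i
X[3] = 2
X[4] = -3.5000-2.5981i
X[5] = -5.5000-0.8660i

X = [4, -5.5000+0.8660i, -3.5000+2.5981i, 2, -3.5000-2.5981i, -5.5000-0.8660i]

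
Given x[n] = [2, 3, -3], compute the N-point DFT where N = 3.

X[k] = Σ(n=0 to 2) x[n] · ω_3^(nk)
where ω_3 = e^(-2πi/3)

Computing each X[k]:
X[0] = 2
X[1] = 2.0000-5.1962i
X[2] = 2.0000+5.1962i

X = [2, 2.0000-5.1962i, 2.0000+5.1962i]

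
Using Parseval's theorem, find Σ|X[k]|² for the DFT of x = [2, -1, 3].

Parseval: Σ|x[n]|² = (1/N)Σ|X[k]|², so Σ|X[k]|² = N·Σ|x[n]|² = 3·14.0000

Σ|X[k]|² = N·Σ|x[n]|² = 3·14.0000 = 42.0000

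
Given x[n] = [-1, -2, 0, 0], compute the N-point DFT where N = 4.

X[k] = Σ(n=0 to 3) x[n] · ω_4^(nk)
where ω_4 = e^(-2πi/4)

Computing each X[k]:
X[0] = -3
X[1] = -1+2i
X[2] = 1
X[3] = -1-2i

X = [-3, -1+2i, 1, -1-2i]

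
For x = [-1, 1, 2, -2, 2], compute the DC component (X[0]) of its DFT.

X[0] = Σ(n=0 to 4) x[n] · ω_5^0 = Σ x[n]
= (-1) + (1) + (2) + (-2) + (2)

X[0] = 2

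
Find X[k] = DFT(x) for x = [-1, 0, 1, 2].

X[k] = Σ(n=0 to 3) x[n] · ω_4^(nk)
where ω_4 = e^(-2πi/4)

Computing each X[k]:
X[0] = 2
X[1] = -2+2i
X[2] = -2
X[3] = -2-2i

X = [2, -2+2i, -2, -2-2i]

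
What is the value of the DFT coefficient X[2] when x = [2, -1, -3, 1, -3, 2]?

X[2] = Σ(n=0 to 5) x[n] · ω_6^(2n) where ω_6 = e^(-2πi/6)
= (2)·ω_6^0 + (-1)·ω_6^2 + (-3)·ω_6^4 + (1)·ω_6^6 + (-3)·ω_6^8 + (2)·ω_6^10

X[2] = 5.5000+2.5981i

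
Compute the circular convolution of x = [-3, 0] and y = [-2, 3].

(x ⊛ y)[n] = Σ(m=0 to 1) x[m] · y[(n-m) mod 2]

Computing each output sample:
(x ⊛ y)[0] = 6
(x ⊛ y)[1] = -9

x ⊛ y = [6, -9]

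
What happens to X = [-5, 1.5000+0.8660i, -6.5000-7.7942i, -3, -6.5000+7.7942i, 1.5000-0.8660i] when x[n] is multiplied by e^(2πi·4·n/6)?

Modulation property: DFT(ω_6^(-4n)·x[n]) = X[(k-4) mod 6], so circularly shift X by 4 positions.

X[k-4] = [-6.5000-7.7942i, -3, -6.5000+7.7942i, 1.5000-0.8660i, -5, 1.5000+0.8660i]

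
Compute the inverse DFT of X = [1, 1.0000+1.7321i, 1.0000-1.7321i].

x[n] = (1/3) Σ(k=0 to 2) X[k] · e^(2πikn/3)

Computing each x[n]:
x[0] = 1
x[1] = -1
x[2] = 1

x = [1, -1, 1]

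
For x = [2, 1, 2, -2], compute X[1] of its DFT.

X[1] = Σ(n=0 to 3) x[n] · ω_4^(1n) where ω_4 = e^(-2πi/4)
= (2)·ω_4^0 + (1)·ω_4^1 + (2)·ω_4^2 + (-2)·ω_4^3

X[1] = -3i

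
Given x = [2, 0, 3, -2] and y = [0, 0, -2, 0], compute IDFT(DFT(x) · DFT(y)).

(x ⊛ y)[n] = Σ(m=0 to 3) x[m] · y[(n-m) mod 4]

Computing each output sample:
(x ⊛ y)[0] = -6
(x ⊛ y)[1] = 4
(x ⊛ y)[2] = -4
(x ⊛ y)[3] = 0

x ⊛ y = [-6, 4, -4, 0]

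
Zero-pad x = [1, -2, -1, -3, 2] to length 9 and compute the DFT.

Original 5-point DFT: [-3, 4.2361+2.6287i, -0.2361+4.2533i, -0.2361-4.2533i, 4.2361-2.6287i]
Zero-padded 9-point DFT provides frequency interpolation.

DFT_9([x, 0, ...]) = [-3, -1.0851+4.1844i, 4.6245+0.9991i, -1.5000-0.8660i, 3.9606+4.6089i, 3.9606-4.6089i, -1.5000+0.8660i, 4.6245-0.9991i, -1.0851-4.1844i]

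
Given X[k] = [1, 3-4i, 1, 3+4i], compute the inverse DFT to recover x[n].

x[n] = (1/4) Σ(k=0 to 3) X[k] · e^(2πikn/4)

Computing each x[n]:
x[0] = 2
x[1] = 2
x[2] = -1
x[3] = -2

x = [2, 2, -1, -2]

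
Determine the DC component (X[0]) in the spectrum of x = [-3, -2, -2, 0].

X[0] = Σ(n=0 to 3) x[n] · ω_4^0 = Σ x[n]
= (-3) + (-2) + (-2) + (0)

X[0] = -7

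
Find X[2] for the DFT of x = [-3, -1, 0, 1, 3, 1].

X[2] = Σ(n=0 to 5) x[n] · ω_6^(2n) where ω_6 = e^(-2πi/6)
= (-3)·ω_6^0 + (-1)·ω_6^2 + (0)·ω_6^4 + (1)·ω_6^6 + (3)·ω_6^8 + (1)·ω_6^10

X[2] = -3.5000-0.8660i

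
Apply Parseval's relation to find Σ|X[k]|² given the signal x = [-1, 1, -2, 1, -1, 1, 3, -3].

Parseval: Σ|x[n]|² = (1/N)Σ|X[k]|², so Σ|X[k]|² = N·Σ|x[n]|² = 8·27.0000

Σ|X[k]|² = N·Σ|x[n]|² = 8·27.0000 = 216.0000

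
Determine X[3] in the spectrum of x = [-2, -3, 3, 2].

X[3] = Σ(n=0 to 3) x[n] · ω_4^(3n) where ω_4 = e^(-2πi/4)
= (-2)·ω_4^0 + (-3)·ω_4^3 + (3)·ω_4^6 + (2)·ω_4^9

X[3] = -5-5i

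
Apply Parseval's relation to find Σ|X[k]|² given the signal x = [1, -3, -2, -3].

Parseval: Σ|x[n]|² = (1/N)Σ|X[k]|², so Σ|X[k]|² = N·Σ|x[n]|² = 4·23.0000

Σ|X[k]|² = N·Σ|x[n]|² = 4·23.0000 = 92.0000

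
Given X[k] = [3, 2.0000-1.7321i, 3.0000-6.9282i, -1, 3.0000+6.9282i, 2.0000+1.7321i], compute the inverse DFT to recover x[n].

x[n] = (1/6) Σ(k=0 to 5) X[k] · e^(2πikn/6)

Computing each x[n]:
x[0] = 2
x[1] = 3
x[2] = -2
x[3] = 1
x[4] = 1
x[5] = -2

x = [2, 3, -2, 1, 1, -2]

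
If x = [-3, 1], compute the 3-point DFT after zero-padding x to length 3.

Original 2-point DFT: [-2, -4]
Zero-padded 3-point DFT provides frequency interpolation.

DFT_3([x, 0, ...]) = [-2, -3.5000-0.8660i, -3.5000+0.8660i]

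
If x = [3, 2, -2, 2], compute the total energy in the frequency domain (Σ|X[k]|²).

Parseval: Σ|x[n]|² = (1/N)Σ|X[k]|², so Σ|X[k]|² = N·Σ|x[n]|² = 4·21.0000

Σ|X[k]|² = N·Σ|x[n]|² = 4·21.0000 = 84.0000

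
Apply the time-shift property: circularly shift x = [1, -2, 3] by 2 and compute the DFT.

Time shift by 2: X_shifted[k] = ω_3^(2k) · X[k]
Shifted x = [-2, 3, 1]

DFT(x[n-2]) = [2, -4.0000-1.7321i, -4.0000+1.7321i]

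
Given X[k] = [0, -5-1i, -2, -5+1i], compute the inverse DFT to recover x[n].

x[n] = (1/4) Σ(k=0 to 3) X[k] · e^(2πikn/4)

Computing each x[n]:
x[0] = -3
x[1] = 1
x[2] = 2
x[3] = 0

x = [-3, 1, 2, 0]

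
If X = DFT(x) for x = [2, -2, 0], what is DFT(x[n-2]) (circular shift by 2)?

Time shift by 2: X_shifted[k] = ω_3^(2k) · X[k]
Shifted x = [-2, 0, 2]

DFT(x[n-2]) = [0, -3.0000+1.7321i, -3.0000-1.7321i]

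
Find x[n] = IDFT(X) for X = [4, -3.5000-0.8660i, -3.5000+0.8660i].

x[n] = (1/3) Σ(k=0 to 2) X[k] · e^(2πikn/3)

Computing each x[n]:
x[0] = -1
x[1] = 3
x[2] = 2

x = [-1, 3, 2]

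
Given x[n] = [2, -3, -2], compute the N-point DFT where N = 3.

X[k] = Σ(n=0 to 2) x[n] · ω_3^(nk)
where ω_3 = e^(-2πi/3)

Computing each X[k]:
X[0] = -3
X[1] = 4.5000+0.8660i
X[2] = 4.5000-0.8660i

X = [-3, 4.5000+0.8660i, 4.5000-0.8660i]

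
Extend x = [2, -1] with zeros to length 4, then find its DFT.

Original 2-point DFT: [1, 3]
Zero-padded 4-point DFT provides frequency interpolation.

DFT_4([x, 0, ...]) = [1, 2+1i, 3, 2-1i]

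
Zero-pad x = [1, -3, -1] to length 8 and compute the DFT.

Original 3-point DFT: [-3, 3.0000+1.7321i, 3.0000-1.7321i]
Zero-padded 8-point DFT provides frequency interpolation.

DFT_8([x, 0, ...]) = [-3, -1.1213+3.1213i, 2+3i, 3.1213+1.1213i, 3, 3.1213-1.1213i, 2-3i, -1.1213-3.1213i]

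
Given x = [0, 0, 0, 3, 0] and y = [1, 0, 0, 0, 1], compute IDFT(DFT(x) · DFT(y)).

(x ⊛ y)[n] = Σ(m=0 to 4) x[m] · y[(n-m) mod 5]

Computing each output sample:
(x ⊛ y)[0] = 0
(x ⊛ y)[1] = 0
(x ⊛ y)[2] = 3
(x ⊛ y)[3] = 3
(x ⊛ y)[4] = 0

x ⊛ y = [0, 0, 3, 3, 0]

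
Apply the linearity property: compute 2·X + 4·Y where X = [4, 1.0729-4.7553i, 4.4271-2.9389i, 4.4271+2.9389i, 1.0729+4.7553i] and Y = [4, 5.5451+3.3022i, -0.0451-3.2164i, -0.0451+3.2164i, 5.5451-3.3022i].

By linearity: DFT(2x + 4y) = 2·DFT(x) + 4·DFT(y)
= 2·[4, 1.0729-4.7553i, 4.4271-2.9389i, 4.4271+2.9389i, 1.0729+4.7553i] + 4·[4, 5.5451+3.3022i, -0.0451-3.2164i, -0.0451+3.2164i, 5.5451-3.3022i]

Computing element-wise:
Z[0] = 2·(4) + 4·(4) = 24
Z[1] = 2·(1.0729-4.7553i) + 4·(5.5451+3.3022i) = 24.3262+3.6982i
Z[2] = 2·(4.4271-2.9389i) + 4·(-0.0451-3.2164i) = 8.6738-18.7434i
Z[3] = 2·(4.4271+2.9389i) + 4·(-0.0451+3.2164i) = 8.6738+18.7434i
Z[4] = 2·(1.0729+4.7553i) + 4·(5.5451-3.3022i) = 24.3262-3.6982i

DFT(2x + 4y) = 2·X + 4·Y = [24, 24.3262+3.6982i, 8.6738-18.7434i, 8.6738+18.7434i, 24.3262-3.6982i]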